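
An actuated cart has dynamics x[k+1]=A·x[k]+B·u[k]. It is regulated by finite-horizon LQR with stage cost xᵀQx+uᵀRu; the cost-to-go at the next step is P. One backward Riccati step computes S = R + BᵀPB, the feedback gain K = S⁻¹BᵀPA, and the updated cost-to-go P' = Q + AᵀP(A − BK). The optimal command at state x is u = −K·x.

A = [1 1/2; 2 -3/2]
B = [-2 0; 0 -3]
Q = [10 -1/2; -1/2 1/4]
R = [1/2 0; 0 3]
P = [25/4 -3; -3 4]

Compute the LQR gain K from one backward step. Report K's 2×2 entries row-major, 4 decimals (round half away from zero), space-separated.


-0.4318 -0.2830 -0.5839 0.4463

BᵀP = [-12.5000 6.0000; 9.0000 -12.0000]
S = R + BᵀPB = [1/2 0; 0 3] + [25.0000 -18.0000; -18.0000 36.0000] = [25.5000 -18.0000; -18.0000 39.0000]
BᵀPA = [-0.5000 -15.2500; -15.0000 22.5000]
K = S⁻¹·BᵀPA = [-0.4318 -0.2830; -0.5839 0.4463]
A−BK = [0.1365 -0.0660; 0.2483 -0.1611]
AᵀP(A−BK) = [1.2757 -0.8219; -0.8219 0.7048]
P' = Q + AᵀP(A−BK) = [11.2757 -1.3219; -1.3219 0.9548]
tr(P') = 12.2306


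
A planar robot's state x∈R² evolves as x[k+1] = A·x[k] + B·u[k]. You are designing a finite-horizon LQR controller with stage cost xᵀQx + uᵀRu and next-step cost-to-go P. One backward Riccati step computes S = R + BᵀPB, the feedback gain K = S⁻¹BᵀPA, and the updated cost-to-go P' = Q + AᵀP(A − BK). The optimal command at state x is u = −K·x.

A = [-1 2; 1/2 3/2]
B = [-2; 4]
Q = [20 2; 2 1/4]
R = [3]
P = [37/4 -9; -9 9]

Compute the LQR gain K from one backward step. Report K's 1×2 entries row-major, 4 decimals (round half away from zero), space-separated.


0.2485 -0.0854

BᵀP = [-54.5000 54.0000]
S = R + BᵀPB = [3] + [325.0000] = [328.0000]
BᵀPA = [81.5000 -28.0000]
K = S⁻¹·BᵀPA = [0.2485 -0.0854]
A−BK = [-0.5030 1.8293; -0.4939 1.8415]
AᵀP(A−BK) = [0.2492 -0.2927; -0.2927 0.8598]
P' = Q + AᵀP(A−BK) = [20.2492 1.7073; 1.7073 1.1098]
tr(P') = 21.3590


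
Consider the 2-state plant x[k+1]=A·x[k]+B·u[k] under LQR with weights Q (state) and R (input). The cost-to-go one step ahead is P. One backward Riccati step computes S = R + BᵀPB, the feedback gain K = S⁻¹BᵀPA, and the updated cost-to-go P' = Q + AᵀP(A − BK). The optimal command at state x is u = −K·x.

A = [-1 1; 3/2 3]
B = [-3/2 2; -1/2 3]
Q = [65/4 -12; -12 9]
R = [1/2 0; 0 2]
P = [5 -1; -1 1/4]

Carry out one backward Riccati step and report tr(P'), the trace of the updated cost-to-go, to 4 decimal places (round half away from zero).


BᵀP = [-7.0000 1.3750; 7.0000 -1.2500]
S = R + BᵀPB = [1/2 0; 0 2] + [9.8125 -9.8750; -9.8750 10.2500] = [10.3125 -9.8750; -9.8750 12.2500]
BᵀPA = [9.0625 -2.8750; -8.8750 3.2500]
K = S⁻¹·BᵀPA = [0.8113 -0.1085; -0.0705 0.1779]
A−BK = [0.3579 0.4816; 2.1171 2.4121]
AᵀP(A−BK) = [0.5846 0.1866; 0.1866 0.3601]
P' = Q + AᵀP(A−BK) = [16.8346 -11.8134; -11.8134 9.3601]
tr(P') = 26.1947

26.1947


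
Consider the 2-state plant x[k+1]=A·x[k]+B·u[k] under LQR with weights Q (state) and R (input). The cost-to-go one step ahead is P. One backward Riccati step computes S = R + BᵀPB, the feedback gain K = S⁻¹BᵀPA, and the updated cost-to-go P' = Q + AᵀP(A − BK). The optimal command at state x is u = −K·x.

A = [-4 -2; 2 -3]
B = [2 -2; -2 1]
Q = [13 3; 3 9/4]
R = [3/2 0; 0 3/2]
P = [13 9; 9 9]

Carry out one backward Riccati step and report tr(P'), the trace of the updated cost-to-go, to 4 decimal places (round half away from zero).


BᵀP = [8.0000 0.0000; -17.0000 -9.0000]
S = R + BᵀPB = [3/2 0; 0 3/2] + [16.0000 -16.0000; -16.0000 25.0000] = [17.5000 -16.0000; -16.0000 26.5000]
BᵀPA = [-32.0000 -16.0000; 50.0000 61.0000]
K = S⁻¹·BᵀPA = [-0.2310 2.6570; 1.7473 3.9061]
A−BK = [-0.0433 0.4982; -0.2094 -1.5921]
AᵀP(A−BK) = [5.2419 11.7184; 11.7184 45.2383]
P' = Q + AᵀP(A−BK) = [18.2419 14.7184; 14.7184 47.4883]
tr(P') = 65.7301

65.7301


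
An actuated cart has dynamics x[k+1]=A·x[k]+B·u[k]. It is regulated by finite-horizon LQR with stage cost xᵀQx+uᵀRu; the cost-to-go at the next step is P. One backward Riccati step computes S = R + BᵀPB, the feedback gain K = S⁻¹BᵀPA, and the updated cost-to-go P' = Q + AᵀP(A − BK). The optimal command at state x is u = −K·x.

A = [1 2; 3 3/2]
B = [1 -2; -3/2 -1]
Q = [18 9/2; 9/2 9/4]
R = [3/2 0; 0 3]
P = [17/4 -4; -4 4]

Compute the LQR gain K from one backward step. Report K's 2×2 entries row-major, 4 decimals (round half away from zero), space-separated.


-0.7639 0.1205 -0.0651 -0.2169

BᵀP = [10.2500 -10.0000; -4.5000 4.0000]
S = R + BᵀPB = [3/2 0; 0 3] + [25.2500 -10.5000; -10.5000 5.0000] = [26.7500 -10.5000; -10.5000 8.0000]
BᵀPA = [-19.7500 5.5000; 7.5000 -3.0000]
K = S⁻¹·BᵀPA = [-0.7639 0.1205; -0.0651 -0.2169]
A−BK = [1.6337 1.4458; 1.7892 1.4639]
AᵀP(A−BK) = [1.6518 0.5060; 0.5060 0.6867]
P' = Q + AᵀP(A−BK) = [19.6518 5.0060; 5.0060 2.9367]
tr(P') = 22.5886


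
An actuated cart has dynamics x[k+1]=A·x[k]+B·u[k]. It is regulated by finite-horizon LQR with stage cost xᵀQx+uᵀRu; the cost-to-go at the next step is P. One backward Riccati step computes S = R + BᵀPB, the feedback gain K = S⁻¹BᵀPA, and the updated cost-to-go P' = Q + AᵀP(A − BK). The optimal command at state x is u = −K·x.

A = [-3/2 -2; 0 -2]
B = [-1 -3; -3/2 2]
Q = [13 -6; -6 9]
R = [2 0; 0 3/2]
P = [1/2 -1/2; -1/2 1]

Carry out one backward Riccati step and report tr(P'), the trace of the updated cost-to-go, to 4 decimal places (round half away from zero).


23.4886

BᵀP = [0.2500 -1.0000; -2.5000 3.5000]
S = R + BᵀPB = [2 0; 0 3/2] + [1.2500 -2.7500; -2.7500 14.5000] = [3.2500 -2.7500; -2.7500 16.0000]
BᵀPA = [-0.3750 1.5000; 3.7500 -2.0000]
K = S⁻¹·BᵀPA = [0.0970 0.4163; 0.2511 -0.0534]
A−BK = [-0.6498 -1.7440; -0.3565 -1.2686]
AᵀP(A−BK) = [0.2199 0.3565; 0.3565 1.2686]
P' = Q + AᵀP(A−BK) = [13.2199 -5.6435; -5.6435 10.2686]
tr(P') = 23.4886


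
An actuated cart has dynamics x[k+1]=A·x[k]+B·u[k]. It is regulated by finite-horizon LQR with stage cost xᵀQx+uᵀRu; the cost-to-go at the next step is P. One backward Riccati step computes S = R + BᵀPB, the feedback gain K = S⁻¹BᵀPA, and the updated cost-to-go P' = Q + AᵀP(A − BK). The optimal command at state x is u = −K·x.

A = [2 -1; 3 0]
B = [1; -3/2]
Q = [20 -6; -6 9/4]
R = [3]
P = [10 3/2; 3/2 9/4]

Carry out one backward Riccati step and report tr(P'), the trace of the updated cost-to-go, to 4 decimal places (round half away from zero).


BᵀP = [7.7500 -1.8750]
S = R + BᵀPB = [3] + [10.5625] = [13.5625]
BᵀPA = [9.8750 -7.7500]
K = S⁻¹·BᵀPA = [0.7281 -0.5714]
A−BK = [1.2719 -0.4286; 4.0922 -0.8571]
AᵀP(A−BK) = [71.0599 -18.8571; -18.8571 5.5714]
P' = Q + AᵀP(A−BK) = [91.0599 -24.8571; -24.8571 7.8214]
tr(P') = 98.8813

98.8813


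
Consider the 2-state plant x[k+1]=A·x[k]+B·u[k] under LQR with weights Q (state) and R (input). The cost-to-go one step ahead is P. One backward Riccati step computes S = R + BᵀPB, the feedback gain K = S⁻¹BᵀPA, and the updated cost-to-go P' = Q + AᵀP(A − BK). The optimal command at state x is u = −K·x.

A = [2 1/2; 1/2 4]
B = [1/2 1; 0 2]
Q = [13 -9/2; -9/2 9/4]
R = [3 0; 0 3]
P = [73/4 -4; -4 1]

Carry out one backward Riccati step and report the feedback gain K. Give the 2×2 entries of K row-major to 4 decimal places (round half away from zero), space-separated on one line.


BᵀP = [9.1250 -2.0000; 10.2500 -2.0000]
S = R + BᵀPB = [3 0; 0 3] + [4.5625 5.1250; 5.1250 6.2500] = [7.5625 5.1250; 5.1250 9.2500]
BᵀPA = [17.2500 -3.4375; 19.5000 -2.8750]
K = S⁻¹·BᵀPA = [1.3648 -0.3906; 1.3519 -0.0944]
A−BK = [-0.0343 0.7897; -2.2039 4.1888]
AᵀP(A−BK) = [15.3444 -4.1717; -4.1717 2.9485]
P' = Q + AᵀP(A−BK) = [28.3444 -8.6717; -8.6717 5.1985]
tr(P') = 33.5429

1.3648 -0.3906 1.3519 -0.0944


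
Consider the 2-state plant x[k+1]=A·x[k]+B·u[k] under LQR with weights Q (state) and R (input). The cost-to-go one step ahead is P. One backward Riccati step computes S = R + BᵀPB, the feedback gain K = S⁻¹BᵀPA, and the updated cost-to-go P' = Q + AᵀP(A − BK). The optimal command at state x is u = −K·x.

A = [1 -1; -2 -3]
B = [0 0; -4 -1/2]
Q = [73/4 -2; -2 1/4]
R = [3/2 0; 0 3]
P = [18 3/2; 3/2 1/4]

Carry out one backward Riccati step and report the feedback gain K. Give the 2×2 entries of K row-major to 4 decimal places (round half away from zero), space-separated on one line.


-0.7232 1.6271 -0.0452 0.1017

BᵀP = [-6.0000 -1.0000; -0.7500 -0.1250]
S = R + BᵀPB = [3/2 0; 0 3] + [4.0000 0.5000; 0.5000 0.0625] = [5.5000 0.5000; 0.5000 3.0625]
BᵀPA = [-4.0000 9.0000; -0.5000 1.1250]
K = S⁻¹·BᵀPA = [-0.7232 1.6271; -0.0452 0.1017]
A−BK = [1.0000 -1.0000; -4.9153 3.5593]
AᵀP(A−BK) = [10.0847 -11.4407; -11.4407 14.4915]
P' = Q + AᵀP(A−BK) = [28.3347 -13.4407; -13.4407 14.7415]
tr(P') = 43.0763


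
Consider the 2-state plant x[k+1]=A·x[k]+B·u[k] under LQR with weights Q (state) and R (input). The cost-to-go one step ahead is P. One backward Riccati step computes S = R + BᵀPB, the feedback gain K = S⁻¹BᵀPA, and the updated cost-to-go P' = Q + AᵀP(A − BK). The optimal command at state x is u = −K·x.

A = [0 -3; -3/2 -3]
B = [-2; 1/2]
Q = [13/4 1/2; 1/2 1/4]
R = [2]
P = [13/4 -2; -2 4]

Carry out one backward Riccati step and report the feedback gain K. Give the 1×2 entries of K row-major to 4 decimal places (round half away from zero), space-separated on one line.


BᵀP = [-7.5000 6.0000]
S = R + BᵀPB = [2] + [18.0000] = [20.0000]
BᵀPA = [-9.0000 4.5000]
K = S⁻¹·BᵀPA = [-0.4500 0.2250]
A−BK = [-0.9000 -2.5500; -1.2750 -3.1125]
AᵀP(A−BK) = [4.9500 11.0250; 11.0250 28.2375]
P' = Q + AᵀP(A−BK) = [8.2000 11.5250; 11.5250 28.4875]
tr(P') = 36.6875

-0.4500 0.2250


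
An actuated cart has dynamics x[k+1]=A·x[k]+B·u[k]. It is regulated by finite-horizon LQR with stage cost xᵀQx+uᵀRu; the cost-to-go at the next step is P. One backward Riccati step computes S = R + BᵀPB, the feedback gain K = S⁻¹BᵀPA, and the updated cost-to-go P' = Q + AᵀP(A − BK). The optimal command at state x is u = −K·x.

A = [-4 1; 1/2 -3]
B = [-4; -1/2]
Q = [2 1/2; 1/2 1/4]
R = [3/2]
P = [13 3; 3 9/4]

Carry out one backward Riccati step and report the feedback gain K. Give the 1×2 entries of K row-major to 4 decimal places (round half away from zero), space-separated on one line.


0.9341 -0.0636

BᵀP = [-53.5000 -13.1250]
S = R + BᵀPB = [3/2] + [220.5625] = [222.0625]
BᵀPA = [207.4375 -14.1250]
K = S⁻¹·BᵀPA = [0.9341 -0.0636]
A−BK = [-0.2634 0.7456; 0.9671 -3.0318]
AᵀP(A−BK) = [2.7868 -4.6803; -4.6803 14.3515]
P' = Q + AᵀP(A−BK) = [4.7868 -4.1803; -4.1803 14.6015]
tr(P') = 19.3883


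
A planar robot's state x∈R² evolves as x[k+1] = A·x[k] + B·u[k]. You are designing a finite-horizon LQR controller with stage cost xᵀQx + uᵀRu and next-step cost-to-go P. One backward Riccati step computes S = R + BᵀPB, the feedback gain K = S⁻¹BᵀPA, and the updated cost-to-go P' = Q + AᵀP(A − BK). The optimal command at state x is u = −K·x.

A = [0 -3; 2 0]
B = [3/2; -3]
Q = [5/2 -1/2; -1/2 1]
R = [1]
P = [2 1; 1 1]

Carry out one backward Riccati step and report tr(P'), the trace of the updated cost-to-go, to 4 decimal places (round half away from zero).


BᵀP = [0.0000 -1.5000]
S = R + BᵀPB = [1] + [4.5000] = [5.5000]
BᵀPA = [-3.0000 0.0000]
K = S⁻¹·BᵀPA = [-0.5455 0.0000]
A−BK = [0.8182 -3.0000; 0.3636 0.0000]
AᵀP(A−BK) = [2.3636 -6.0000; -6.0000 18.0000]
P' = Q + AᵀP(A−BK) = [4.8636 -6.5000; -6.5000 19.0000]
tr(P') = 23.8636

23.8636


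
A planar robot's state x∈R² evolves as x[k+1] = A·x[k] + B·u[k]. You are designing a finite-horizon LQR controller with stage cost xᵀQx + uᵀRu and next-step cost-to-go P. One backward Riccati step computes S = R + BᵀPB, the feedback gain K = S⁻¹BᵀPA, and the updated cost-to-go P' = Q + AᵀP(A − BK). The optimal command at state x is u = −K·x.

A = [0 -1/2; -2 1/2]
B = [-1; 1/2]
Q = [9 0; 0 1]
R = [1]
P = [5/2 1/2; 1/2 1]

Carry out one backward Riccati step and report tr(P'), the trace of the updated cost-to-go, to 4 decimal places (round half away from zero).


BᵀP = [-2.2500 0.0000]
S = R + BᵀPB = [1] + [2.2500] = [3.2500]
BᵀPA = [0.0000 1.1250]
K = S⁻¹·BᵀPA = [0.0000 0.3462]
A−BK = [0.0000 -0.1538; -2.0000 0.3269]
AᵀP(A−BK) = [4.0000 -0.5000; -0.5000 0.2356]
P' = Q + AᵀP(A−BK) = [13.0000 -0.5000; -0.5000 1.2356]
tr(P') = 14.2356

14.2356


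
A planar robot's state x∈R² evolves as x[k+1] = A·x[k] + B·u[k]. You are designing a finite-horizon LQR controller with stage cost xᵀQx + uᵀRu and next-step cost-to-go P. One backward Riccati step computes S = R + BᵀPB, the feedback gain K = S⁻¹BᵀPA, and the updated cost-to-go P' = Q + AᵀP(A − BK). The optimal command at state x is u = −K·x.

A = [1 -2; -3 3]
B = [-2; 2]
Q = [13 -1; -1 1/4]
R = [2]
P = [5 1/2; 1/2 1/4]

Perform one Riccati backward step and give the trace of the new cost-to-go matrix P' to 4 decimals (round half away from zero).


BᵀP = [-9.0000 -0.5000]
S = R + BᵀPB = [2] + [17.0000] = [19.0000]
BᵀPA = [-7.5000 16.5000]
K = S⁻¹·BᵀPA = [-0.3947 0.8684]
A−BK = [0.2105 -0.2632; -2.2105 1.2632]
AᵀP(A−BK) = [1.2895 -1.2368; -1.2368 1.9211]
P' = Q + AᵀP(A−BK) = [14.2895 -2.2368; -2.2368 2.1711]
tr(P') = 16.4605

16.4605


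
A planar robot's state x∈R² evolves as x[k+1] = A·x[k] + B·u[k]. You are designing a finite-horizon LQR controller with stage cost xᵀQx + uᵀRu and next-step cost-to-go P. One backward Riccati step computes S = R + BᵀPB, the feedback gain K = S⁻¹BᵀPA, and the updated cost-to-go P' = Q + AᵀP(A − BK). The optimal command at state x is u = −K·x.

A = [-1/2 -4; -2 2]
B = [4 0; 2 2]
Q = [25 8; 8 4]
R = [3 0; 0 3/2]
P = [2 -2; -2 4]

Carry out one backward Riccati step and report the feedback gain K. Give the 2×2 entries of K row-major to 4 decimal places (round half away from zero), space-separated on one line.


BᵀP = [4.0000 0.0000; -4.0000 8.0000]
S = R + BᵀPB = [3 0; 0 3/2] + [16.0000 0.0000; 0.0000 16.0000] = [19.0000 0.0000; 0.0000 17.5000]
BᵀPA = [-2.0000 -16.0000; -14.0000 32.0000]
K = S⁻¹·BᵀPA = [-0.1053 -0.8421; -0.8000 1.8286]
A−BK = [-0.0789 -0.6316; -0.1895 0.0271]
AᵀP(A−BK) = [1.0895 -2.0842; -2.0842 8.0120]
P' = Q + AᵀP(A−BK) = [26.0895 5.9158; 5.9158 12.0120]
tr(P') = 38.1015

-0.1053 -0.8421 -0.8000 1.8286


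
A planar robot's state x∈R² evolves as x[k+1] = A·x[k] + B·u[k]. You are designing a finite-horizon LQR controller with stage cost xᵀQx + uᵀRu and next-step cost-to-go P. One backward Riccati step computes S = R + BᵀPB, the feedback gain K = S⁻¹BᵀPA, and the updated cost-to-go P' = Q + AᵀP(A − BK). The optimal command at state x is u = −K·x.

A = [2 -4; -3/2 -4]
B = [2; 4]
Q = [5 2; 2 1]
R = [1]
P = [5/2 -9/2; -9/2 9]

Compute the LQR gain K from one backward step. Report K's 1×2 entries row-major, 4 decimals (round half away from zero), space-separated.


-0.8012 -0.6747

BᵀP = [-13.0000 27.0000]
S = R + BᵀPB = [1] + [82.0000] = [83.0000]
BᵀPA = [-66.5000 -56.0000]
K = S⁻¹·BᵀPA = [-0.8012 -0.6747]
A−BK = [3.6024 -2.6506; 1.7048 -1.3012]
AᵀP(A−BK) = [3.9699 -1.8675; -1.8675 2.2169]
P' = Q + AᵀP(A−BK) = [8.9699 0.1325; 0.1325 3.2169]
tr(P') = 12.1867


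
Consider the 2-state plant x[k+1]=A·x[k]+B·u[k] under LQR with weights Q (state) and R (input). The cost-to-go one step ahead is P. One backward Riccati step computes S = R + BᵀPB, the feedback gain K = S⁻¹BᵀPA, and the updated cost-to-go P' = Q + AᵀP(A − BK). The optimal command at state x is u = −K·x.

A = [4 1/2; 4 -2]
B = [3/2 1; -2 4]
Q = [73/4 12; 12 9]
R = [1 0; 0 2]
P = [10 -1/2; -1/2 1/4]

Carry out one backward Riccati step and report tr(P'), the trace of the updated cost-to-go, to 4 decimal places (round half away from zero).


34.7380

BᵀP = [16.0000 -1.2500; 8.0000 0.5000]
S = R + BᵀPB = [1 0; 0 2] + [26.5000 11.0000; 11.0000 10.0000] = [27.5000 11.0000; 11.0000 12.0000]
BᵀPA = [59.0000 10.5000; 34.0000 3.0000]
K = S⁻¹·BᵀPA = [1.5981 0.4450; 1.3684 -0.1579]
A−BK = [0.2344 -0.0096; 1.7225 -0.4785]
AᵀP(A−BK) = [7.1866 0.1148; 0.1148 0.3014]
P' = Q + AᵀP(A−BK) = [25.4366 12.1148; 12.1148 9.3014]
tr(P') = 34.7380


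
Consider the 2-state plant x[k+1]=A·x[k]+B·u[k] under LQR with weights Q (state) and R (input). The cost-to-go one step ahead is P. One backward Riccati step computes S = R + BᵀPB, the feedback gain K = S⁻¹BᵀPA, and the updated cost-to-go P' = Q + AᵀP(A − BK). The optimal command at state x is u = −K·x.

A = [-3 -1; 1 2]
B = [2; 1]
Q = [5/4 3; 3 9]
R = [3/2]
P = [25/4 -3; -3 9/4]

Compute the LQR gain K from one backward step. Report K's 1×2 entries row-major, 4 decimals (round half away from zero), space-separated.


-1.9254 -1.0149

BᵀP = [9.5000 -3.7500]
S = R + BᵀPB = [3/2] + [15.2500] = [16.7500]
BᵀPA = [-32.2500 -17.0000]
K = S⁻¹·BᵀPA = [-1.9254 -1.0149]
A−BK = [0.8507 1.0299; 2.9254 3.0149]
AᵀP(A−BK) = [14.4067 11.5187; 11.5187 9.9963]
P' = Q + AᵀP(A−BK) = [15.6567 14.5187; 14.5187 18.9963]
tr(P') = 34.6530


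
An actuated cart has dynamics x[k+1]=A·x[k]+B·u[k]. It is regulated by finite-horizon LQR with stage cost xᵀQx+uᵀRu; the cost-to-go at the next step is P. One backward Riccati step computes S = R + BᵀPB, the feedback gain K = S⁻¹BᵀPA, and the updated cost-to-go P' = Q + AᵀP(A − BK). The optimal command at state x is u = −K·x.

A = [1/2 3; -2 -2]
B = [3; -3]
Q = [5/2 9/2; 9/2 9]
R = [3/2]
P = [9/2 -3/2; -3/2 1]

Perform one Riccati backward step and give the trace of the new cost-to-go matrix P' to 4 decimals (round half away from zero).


BᵀP = [18.0000 -7.5000]
S = R + BᵀPB = [3/2] + [76.5000] = [78.0000]
BᵀPA = [24.0000 69.0000]
K = S⁻¹·BᵀPA = [0.3077 0.8846]
A−BK = [-0.4231 0.3462; -1.0769 0.6538]
AᵀP(A−BK) = [0.7404 0.0192; 0.0192 1.4615]
P' = Q + AᵀP(A−BK) = [3.2404 4.5192; 4.5192 10.4615]
tr(P') = 13.7019

13.7019


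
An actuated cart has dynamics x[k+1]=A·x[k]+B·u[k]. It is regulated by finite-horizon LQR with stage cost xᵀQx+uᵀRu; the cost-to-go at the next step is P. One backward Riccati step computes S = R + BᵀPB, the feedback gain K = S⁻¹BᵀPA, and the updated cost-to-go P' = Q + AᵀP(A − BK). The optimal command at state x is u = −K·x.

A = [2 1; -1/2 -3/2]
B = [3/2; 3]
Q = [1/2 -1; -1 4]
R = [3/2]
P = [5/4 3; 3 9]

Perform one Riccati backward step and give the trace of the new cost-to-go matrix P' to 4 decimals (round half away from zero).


BᵀP = [10.8750 31.5000]
S = R + BᵀPB = [3/2] + [110.8125] = [112.3125]
BᵀPA = [6.0000 -36.3750]
K = S⁻¹·BᵀPA = [0.0534 -0.3239]
A−BK = [1.9199 1.4858; -0.6603 -0.5284]
AᵀP(A−BK) = [0.9295 0.6932; 0.6932 0.7191]
P' = Q + AᵀP(A−BK) = [1.4295 -0.3068; -0.3068 4.7191]
tr(P') = 6.1486

6.1486


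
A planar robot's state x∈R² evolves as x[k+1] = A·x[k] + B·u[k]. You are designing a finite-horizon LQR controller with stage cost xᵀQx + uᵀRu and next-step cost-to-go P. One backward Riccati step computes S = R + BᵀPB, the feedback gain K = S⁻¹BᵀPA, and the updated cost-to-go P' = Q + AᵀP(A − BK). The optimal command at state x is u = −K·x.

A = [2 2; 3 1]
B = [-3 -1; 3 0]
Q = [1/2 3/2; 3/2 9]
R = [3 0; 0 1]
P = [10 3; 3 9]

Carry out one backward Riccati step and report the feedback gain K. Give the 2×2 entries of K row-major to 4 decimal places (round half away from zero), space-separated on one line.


BᵀP = [-21.0000 18.0000; -10.0000 -3.0000]
S = R + BᵀPB = [3 0; 0 1] + [117.0000 21.0000; 21.0000 10.0000] = [120.0000 21.0000; 21.0000 11.0000]
BᵀPA = [12.0000 -24.0000; -29.0000 -23.0000]
K = S⁻¹·BᵀPA = [0.8430 0.2491; -4.2457 -2.5666]
A−BK = [0.2833 0.1809; 0.4710 0.2526]
AᵀP(A−BK) = [23.7577 13.5802; 13.5802 7.9488]
P' = Q + AᵀP(A−BK) = [24.2577 15.0802; 15.0802 16.9488]
tr(P') = 41.2065

0.8430 0.2491 -4.2457 -2.5666


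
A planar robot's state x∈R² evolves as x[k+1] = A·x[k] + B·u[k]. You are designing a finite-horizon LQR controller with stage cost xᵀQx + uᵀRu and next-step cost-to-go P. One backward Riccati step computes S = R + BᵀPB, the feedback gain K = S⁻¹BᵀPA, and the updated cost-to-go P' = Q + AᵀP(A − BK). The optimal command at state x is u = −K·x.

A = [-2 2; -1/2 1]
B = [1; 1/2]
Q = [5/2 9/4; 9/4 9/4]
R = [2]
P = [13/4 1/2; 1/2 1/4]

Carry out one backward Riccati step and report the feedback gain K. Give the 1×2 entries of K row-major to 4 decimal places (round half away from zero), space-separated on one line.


BᵀP = [3.5000 0.6250]
S = R + BᵀPB = [2] + [3.8125] = [5.8125]
BᵀPA = [-7.3125 7.6250]
K = S⁻¹·BᵀPA = [-1.2581 1.3118]
A−BK = [-0.7419 0.6882; 0.1290 0.3441]
AᵀP(A−BK) = [4.8629 -5.0323; -5.0323 5.2473]
P' = Q + AᵀP(A−BK) = [7.3629 -2.7823; -2.7823 7.4973]
tr(P') = 14.8602

-1.2581 1.3118


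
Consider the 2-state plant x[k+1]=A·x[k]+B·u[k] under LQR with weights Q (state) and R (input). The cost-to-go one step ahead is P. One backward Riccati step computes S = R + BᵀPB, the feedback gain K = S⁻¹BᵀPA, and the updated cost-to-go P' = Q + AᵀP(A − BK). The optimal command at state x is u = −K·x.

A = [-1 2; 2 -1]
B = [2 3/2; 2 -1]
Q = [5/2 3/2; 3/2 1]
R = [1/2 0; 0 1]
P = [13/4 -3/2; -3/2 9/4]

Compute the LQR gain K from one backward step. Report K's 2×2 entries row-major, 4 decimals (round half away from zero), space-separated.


0.3479 0.1260 -1.1074 1.1139

BᵀP = [3.5000 1.5000; 6.3750 -4.5000]
S = R + BᵀPB = [1/2 0; 0 1] + [10.0000 3.7500; 3.7500 14.0625] = [10.5000 3.7500; 3.7500 15.0625]
BᵀPA = [-0.5000 5.5000; -15.3750 17.2500]
K = S⁻¹·BᵀPA = [0.3479 0.1260; -1.1074 1.1139]
A−BK = [-0.0347 0.0772; 0.1969 -0.1381]
AᵀP(A−BK) = [1.3984 -1.3114; -1.3114 1.3429]
P' = Q + AᵀP(A−BK) = [3.8984 0.1886; 0.1886 2.3429]
tr(P') = 6.2413


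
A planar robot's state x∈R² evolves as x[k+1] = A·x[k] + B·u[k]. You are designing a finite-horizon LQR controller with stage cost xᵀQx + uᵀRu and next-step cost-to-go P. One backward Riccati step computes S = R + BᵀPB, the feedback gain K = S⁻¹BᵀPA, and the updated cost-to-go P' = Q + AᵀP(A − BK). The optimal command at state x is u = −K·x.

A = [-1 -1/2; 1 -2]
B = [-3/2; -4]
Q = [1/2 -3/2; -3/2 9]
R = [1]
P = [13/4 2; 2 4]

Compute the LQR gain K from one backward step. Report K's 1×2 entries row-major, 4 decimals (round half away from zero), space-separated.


-0.0636 0.4614

BᵀP = [-12.8750 -19.0000]
S = R + BᵀPB = [1] + [95.3125] = [96.3125]
BᵀPA = [-6.1250 44.4375]
K = S⁻¹·BᵀPA = [-0.0636 0.4614]
A−BK = [-1.0954 0.1921; 0.7456 -0.1544]
AᵀP(A−BK) = [2.8605 -0.5490; -0.5490 0.3095]
P' = Q + AᵀP(A−BK) = [3.3605 -2.0490; -2.0490 9.3095]
tr(P') = 12.6700


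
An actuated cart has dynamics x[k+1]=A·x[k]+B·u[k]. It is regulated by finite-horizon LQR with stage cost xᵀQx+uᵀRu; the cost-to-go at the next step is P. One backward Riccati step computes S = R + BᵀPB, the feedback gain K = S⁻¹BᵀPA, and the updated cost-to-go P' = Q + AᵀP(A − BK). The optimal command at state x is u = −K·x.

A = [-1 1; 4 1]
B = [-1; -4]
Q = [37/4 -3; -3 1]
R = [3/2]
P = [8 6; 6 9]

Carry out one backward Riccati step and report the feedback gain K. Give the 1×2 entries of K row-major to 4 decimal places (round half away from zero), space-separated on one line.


BᵀP = [-32.0000 -42.0000]
S = R + BᵀPB = [3/2] + [200.0000] = [201.5000]
BᵀPA = [-136.0000 -74.0000]
K = S⁻¹·BᵀPA = [-0.6749 -0.3672]
A−BK = [-1.6749 0.6328; 1.3002 -0.4690]
AᵀP(A−BK) = [12.2084 -3.9454; -3.9454 1.8238]
P' = Q + AᵀP(A−BK) = [21.4584 -6.9454; -6.9454 2.8238]
tr(P') = 24.2823

-0.6749 -0.3672


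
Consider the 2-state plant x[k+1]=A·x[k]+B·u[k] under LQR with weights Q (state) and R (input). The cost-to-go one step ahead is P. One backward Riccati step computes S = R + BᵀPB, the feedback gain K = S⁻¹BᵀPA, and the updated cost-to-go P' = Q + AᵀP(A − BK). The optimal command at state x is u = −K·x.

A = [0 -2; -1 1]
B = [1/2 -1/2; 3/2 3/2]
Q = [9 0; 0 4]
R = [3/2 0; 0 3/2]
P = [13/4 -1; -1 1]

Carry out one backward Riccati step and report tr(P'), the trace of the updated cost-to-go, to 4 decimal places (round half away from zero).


19.4773

BᵀP = [0.1250 1.0000; -3.1250 2.0000]
S = R + BᵀPB = [3/2 0; 0 3/2] + [1.5625 1.4375; 1.4375 4.5625] = [3.0625 1.4375; 1.4375 6.0625]
BᵀPA = [-1.0000 0.7500; -2.0000 8.2500]
K = S⁻¹·BᵀPA = [-0.1932 -0.4432; -0.2841 1.4659]
A−BK = [-0.0455 -1.0455; -0.2841 -0.5341]
AᵀP(A−BK) = [0.2386 -0.5114; -0.5114 6.2386]
P' = Q + AᵀP(A−BK) = [9.2386 -0.5114; -0.5114 10.2386]
tr(P') = 19.4773


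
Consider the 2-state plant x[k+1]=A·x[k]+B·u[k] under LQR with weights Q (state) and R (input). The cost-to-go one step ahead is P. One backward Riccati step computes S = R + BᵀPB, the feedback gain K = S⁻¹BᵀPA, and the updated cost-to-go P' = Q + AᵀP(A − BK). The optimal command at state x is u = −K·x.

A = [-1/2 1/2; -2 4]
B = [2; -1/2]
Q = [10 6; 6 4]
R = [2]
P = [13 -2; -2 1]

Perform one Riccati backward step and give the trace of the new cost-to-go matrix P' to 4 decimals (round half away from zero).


27.8047

BᵀP = [27.0000 -4.5000]
S = R + BᵀPB = [2] + [56.2500] = [58.2500]
BᵀPA = [-4.5000 -4.5000]
K = S⁻¹·BᵀPA = [-0.0773 -0.0773]
A−BK = [-0.3455 0.6545; -2.0386 3.9614]
AᵀP(A−BK) = [2.9024 -5.5976; -5.5976 10.9024]
P' = Q + AᵀP(A−BK) = [12.9024 0.4024; 0.4024 14.9024]
tr(P') = 27.8047


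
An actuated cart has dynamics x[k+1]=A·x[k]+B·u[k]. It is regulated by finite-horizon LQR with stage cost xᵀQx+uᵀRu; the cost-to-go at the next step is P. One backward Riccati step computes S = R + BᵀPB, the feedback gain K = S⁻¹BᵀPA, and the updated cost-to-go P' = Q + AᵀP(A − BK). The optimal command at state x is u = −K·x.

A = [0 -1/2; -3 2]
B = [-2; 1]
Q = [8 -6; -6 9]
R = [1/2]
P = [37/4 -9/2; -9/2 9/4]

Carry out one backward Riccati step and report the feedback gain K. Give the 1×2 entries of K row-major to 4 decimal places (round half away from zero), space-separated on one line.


BᵀP = [-23.0000 11.2500]
S = R + BᵀPB = [1/2] + [57.2500] = [57.7500]
BᵀPA = [-33.7500 34.0000]
K = S⁻¹·BᵀPA = [-0.5844 0.5887]
A−BK = [-1.1688 0.6775; -2.4156 1.4113]
AᵀP(A−BK) = [0.5260 -0.3799; -0.3799 0.2952]
P' = Q + AᵀP(A−BK) = [8.5260 -6.3799; -6.3799 9.2952]
tr(P') = 17.8212

-0.5844 0.5887


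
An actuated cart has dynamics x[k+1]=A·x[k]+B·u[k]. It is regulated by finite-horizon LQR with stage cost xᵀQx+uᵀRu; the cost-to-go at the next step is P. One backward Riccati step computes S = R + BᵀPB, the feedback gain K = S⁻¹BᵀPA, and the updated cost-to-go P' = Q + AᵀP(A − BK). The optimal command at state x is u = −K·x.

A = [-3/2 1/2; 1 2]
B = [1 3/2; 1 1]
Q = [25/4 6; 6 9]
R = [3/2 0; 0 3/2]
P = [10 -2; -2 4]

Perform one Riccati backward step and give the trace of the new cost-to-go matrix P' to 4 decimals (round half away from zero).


BᵀP = [8.0000 2.0000; 13.0000 1.0000]
S = R + BᵀPB = [3/2 0; 0 3/2] + [10.0000 14.0000; 14.0000 20.5000] = [11.5000 14.0000; 14.0000 22.0000]
BᵀPA = [-10.0000 8.0000; -18.5000 8.5000]
K = S⁻¹·BᵀPA = [0.6842 1.0000; -1.2763 -0.2500]
A−BK = [-0.2697 -0.1250; 1.5921 1.2500]
AᵀP(A−BK) = [15.7303 10.8750; 10.8750 8.6250]
P' = Q + AᵀP(A−BK) = [21.9803 16.8750; 16.8750 17.6250]
tr(P') = 39.6053

39.6053


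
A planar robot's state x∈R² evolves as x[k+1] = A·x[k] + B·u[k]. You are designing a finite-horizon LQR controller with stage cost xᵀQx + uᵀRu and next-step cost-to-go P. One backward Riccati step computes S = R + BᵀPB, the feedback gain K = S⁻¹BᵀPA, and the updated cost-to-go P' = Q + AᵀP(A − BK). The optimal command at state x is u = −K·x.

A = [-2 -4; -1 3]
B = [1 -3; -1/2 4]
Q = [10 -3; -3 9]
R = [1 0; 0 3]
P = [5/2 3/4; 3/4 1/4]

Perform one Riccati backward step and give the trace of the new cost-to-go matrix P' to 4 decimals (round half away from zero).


BᵀP = [2.1250 0.6250; -4.5000 -1.2500]
S = R + BᵀPB = [1 0; 0 3] + [1.8125 -3.8750; -3.8750 8.5000] = [2.8125 -3.8750; -3.8750 11.5000]
BᵀPA = [-4.8750 -6.6250; 10.2500 14.2500]
K = S⁻¹·BᵀPA = [-0.9432 -1.2101; 0.5735 0.8314]
A−BK = [0.6637 -0.2958; -3.7656 -0.9306]
AᵀP(A−BK) = [2.7737 3.3291; 3.3291 4.3859]
P' = Q + AᵀP(A−BK) = [12.7737 0.3291; 0.3291 13.3859]
tr(P') = 26.1596

26.1596


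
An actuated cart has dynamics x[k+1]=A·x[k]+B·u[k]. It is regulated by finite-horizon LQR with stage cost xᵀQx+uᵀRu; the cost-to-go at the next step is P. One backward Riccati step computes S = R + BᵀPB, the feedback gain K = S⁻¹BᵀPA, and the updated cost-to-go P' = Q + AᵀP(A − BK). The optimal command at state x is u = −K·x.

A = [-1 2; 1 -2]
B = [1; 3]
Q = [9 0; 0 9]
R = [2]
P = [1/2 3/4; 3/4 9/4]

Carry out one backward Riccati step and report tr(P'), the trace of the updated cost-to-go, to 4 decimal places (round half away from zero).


BᵀP = [2.7500 7.5000]
S = R + BᵀPB = [2] + [25.2500] = [27.2500]
BᵀPA = [4.7500 -9.5000]
K = S⁻¹·BᵀPA = [0.1743 -0.3486]
A−BK = [-1.1743 2.3486; 0.4771 -0.9541]
AᵀP(A−BK) = [0.4220 -0.8440; -0.8440 1.6881]
P' = Q + AᵀP(A−BK) = [9.4220 -0.8440; -0.8440 10.6881]
tr(P') = 20.1101

20.1101


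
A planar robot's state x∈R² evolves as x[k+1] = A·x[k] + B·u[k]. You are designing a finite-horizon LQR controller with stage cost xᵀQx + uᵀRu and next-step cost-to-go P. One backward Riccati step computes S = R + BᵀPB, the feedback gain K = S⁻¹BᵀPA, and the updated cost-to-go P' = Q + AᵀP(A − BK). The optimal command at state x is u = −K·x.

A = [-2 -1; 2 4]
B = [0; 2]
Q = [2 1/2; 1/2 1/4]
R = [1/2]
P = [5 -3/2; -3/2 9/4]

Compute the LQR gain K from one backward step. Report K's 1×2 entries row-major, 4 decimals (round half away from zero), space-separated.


BᵀP = [-3.0000 4.5000]
S = R + BᵀPB = [1/2] + [9.0000] = [9.5000]
BᵀPA = [15.0000 21.0000]
K = S⁻¹·BᵀPA = [1.5789 2.2105]
A−BK = [-2.0000 -1.0000; -1.1579 -0.4211]
AᵀP(A−BK) = [17.3158 9.8421; 9.8421 6.5789]
P' = Q + AᵀP(A−BK) = [19.3158 10.3421; 10.3421 6.8289]
tr(P') = 26.1447

1.5789 2.2105


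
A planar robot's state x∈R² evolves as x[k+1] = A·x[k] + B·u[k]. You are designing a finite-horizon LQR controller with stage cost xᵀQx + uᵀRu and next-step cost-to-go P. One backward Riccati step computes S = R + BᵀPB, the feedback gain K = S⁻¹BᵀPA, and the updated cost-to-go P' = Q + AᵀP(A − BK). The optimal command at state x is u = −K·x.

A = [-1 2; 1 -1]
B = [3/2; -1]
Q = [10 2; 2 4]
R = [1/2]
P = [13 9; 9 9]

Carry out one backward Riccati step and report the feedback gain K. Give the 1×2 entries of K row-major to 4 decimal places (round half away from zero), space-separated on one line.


-0.5106 1.4043

BᵀP = [10.5000 4.5000]
S = R + BᵀPB = [1/2] + [11.2500] = [11.7500]
BᵀPA = [-6.0000 16.5000]
K = S⁻¹·BᵀPA = [-0.5106 1.4043]
A−BK = [-0.2340 -0.1064; 0.4894 0.4043]
AᵀP(A−BK) = [0.9362 0.4255; 0.4255 1.8298]
P' = Q + AᵀP(A−BK) = [10.9362 2.4255; 2.4255 5.8298]
tr(P') = 16.7660


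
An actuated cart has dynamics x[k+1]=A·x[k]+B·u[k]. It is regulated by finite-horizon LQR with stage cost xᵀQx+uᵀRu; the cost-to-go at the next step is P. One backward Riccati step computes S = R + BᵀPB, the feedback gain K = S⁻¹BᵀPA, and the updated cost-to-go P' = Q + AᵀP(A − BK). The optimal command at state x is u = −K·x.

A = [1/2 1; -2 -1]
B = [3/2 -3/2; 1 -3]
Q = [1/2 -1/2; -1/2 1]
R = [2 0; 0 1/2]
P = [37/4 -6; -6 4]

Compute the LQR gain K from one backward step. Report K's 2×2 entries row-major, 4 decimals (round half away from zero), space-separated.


1.0755 1.0476 1.3990 1.1429

BᵀP = [7.8750 -5.0000; 4.1250 -3.0000]
S = R + BᵀPB = [2 0; 0 1/2] + [6.8125 3.1875; 3.1875 2.8125] = [8.8125 3.1875; 3.1875 3.3125]
BᵀPA = [13.9375 12.8750; 8.0625 7.1250]
K = S⁻¹·BᵀPA = [1.0755 1.0476; 1.3990 1.1429]
A−BK = [0.9852 1.1429; 1.1215 1.3810]
AᵀP(A−BK) = [4.0427 3.8095; 3.8095 3.6190]
P' = Q + AᵀP(A−BK) = [4.5427 3.3095; 3.3095 4.6190]
tr(P') = 9.1617


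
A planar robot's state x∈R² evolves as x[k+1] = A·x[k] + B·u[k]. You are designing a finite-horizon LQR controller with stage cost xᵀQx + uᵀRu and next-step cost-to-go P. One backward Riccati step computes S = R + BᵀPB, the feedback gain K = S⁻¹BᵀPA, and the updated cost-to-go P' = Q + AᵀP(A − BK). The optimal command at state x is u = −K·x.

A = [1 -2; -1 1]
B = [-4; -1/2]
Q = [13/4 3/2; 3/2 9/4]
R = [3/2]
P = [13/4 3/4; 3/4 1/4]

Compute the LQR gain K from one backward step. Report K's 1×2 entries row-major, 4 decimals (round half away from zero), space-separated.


-0.1812 0.4177

BᵀP = [-13.3750 -3.1250]
S = R + BᵀPB = [3/2] + [55.0625] = [56.5625]
BᵀPA = [-10.2500 23.6250]
K = S⁻¹·BᵀPA = [-0.1812 0.4177]
A−BK = [0.2751 -0.3293; -1.0906 1.2088]
AᵀP(A−BK) = [0.1425 -0.2188; -0.2188 0.3823]
P' = Q + AᵀP(A−BK) = [3.3925 1.2812; 1.2812 2.6323]
tr(P') = 6.0249


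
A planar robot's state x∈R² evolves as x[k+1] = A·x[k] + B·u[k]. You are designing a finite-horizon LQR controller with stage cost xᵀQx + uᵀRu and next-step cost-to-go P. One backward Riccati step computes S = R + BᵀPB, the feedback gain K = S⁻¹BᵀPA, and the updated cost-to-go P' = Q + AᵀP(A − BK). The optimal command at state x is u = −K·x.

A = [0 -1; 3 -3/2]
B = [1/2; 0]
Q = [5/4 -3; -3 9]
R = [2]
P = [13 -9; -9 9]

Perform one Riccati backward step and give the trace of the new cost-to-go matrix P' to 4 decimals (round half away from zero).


BᵀP = [6.5000 -4.5000]
S = R + BᵀPB = [2] + [3.2500] = [5.2500]
BᵀPA = [-13.5000 0.2500]
K = S⁻¹·BᵀPA = [-2.5714 0.0476]
A−BK = [1.2857 -1.0238; 3.0000 -1.5000]
AᵀP(A−BK) = [46.2857 -12.8571; -12.8571 6.2381]
P' = Q + AᵀP(A−BK) = [47.5357 -15.8571; -15.8571 15.2381]
tr(P') = 62.7738

62.7738


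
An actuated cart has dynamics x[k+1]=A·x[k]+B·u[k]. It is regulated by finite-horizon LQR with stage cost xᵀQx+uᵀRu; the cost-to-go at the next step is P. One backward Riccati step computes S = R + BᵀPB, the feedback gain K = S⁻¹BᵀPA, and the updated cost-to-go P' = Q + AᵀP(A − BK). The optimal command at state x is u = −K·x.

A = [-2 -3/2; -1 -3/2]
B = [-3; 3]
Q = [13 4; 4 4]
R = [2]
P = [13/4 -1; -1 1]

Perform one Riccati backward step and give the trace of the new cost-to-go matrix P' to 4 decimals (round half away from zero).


23.7747

BᵀP = [-12.7500 6.0000]
S = R + BᵀPB = [2] + [56.2500] = [58.2500]
BᵀPA = [19.5000 10.1250]
K = S⁻¹·BᵀPA = [0.3348 0.1738]
A−BK = [-0.9957 -0.9785; -2.0043 -2.0215]
AᵀP(A−BK) = [3.4721 3.3605; 3.3605 3.3026]
P' = Q + AᵀP(A−BK) = [16.4721 7.3605; 7.3605 7.3026]
tr(P') = 23.7747


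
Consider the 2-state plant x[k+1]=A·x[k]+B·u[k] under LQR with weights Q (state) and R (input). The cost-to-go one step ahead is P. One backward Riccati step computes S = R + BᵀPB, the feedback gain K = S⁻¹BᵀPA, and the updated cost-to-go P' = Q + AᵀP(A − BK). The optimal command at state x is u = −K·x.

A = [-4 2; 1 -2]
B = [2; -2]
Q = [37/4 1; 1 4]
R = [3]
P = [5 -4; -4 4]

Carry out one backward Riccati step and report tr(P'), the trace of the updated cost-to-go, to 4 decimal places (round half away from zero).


23.0528

BᵀP = [18.0000 -16.0000]
S = R + BᵀPB = [3] + [68.0000] = [71.0000]
BᵀPA = [-88.0000 68.0000]
K = S⁻¹·BᵀPA = [-1.2394 0.9577]
A−BK = [-1.5211 0.0845; -1.4789 -0.0845]
AᵀP(A−BK) = [6.9296 -3.7183; -3.7183 2.8732]
P' = Q + AᵀP(A−BK) = [16.1796 -2.7183; -2.7183 6.8732]
tr(P') = 23.0528


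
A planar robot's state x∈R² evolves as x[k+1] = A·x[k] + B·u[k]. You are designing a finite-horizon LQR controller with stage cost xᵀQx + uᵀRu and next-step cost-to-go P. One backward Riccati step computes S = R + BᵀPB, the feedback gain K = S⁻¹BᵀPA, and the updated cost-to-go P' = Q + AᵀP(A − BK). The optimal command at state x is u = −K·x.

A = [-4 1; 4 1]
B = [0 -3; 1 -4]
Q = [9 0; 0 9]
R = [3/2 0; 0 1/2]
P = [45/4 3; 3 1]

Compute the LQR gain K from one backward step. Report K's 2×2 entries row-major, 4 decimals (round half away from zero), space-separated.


0.6058 -0.0156 0.7319 -0.3107

BᵀP = [3.0000 1.0000; -45.7500 -13.0000]
S = R + BᵀPB = [3/2 0; 0 1/2] + [1.0000 -13.0000; -13.0000 189.2500] = [2.5000 -13.0000; -13.0000 189.7500]
BᵀPA = [-8.0000 4.0000; 131.0000 -58.7500]
K = S⁻¹·BᵀPA = [0.6058 -0.0156; 0.7319 -0.3107]
A−BK = [-1.8043 0.0679; 6.3217 -0.2272]
AᵀP(A−BK) = [8.9693 -0.4249; -0.4249 0.0596]
P' = Q + AᵀP(A−BK) = [17.9693 -0.4249; -0.4249 9.0596]
tr(P') = 27.0289


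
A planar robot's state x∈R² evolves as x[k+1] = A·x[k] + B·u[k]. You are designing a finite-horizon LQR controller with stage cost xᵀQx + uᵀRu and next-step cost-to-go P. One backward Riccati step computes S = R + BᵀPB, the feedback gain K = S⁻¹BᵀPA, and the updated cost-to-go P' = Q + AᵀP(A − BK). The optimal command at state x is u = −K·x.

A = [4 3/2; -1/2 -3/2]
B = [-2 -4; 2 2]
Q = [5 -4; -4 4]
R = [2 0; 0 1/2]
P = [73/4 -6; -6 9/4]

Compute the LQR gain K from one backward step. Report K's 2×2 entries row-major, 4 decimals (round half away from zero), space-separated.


BᵀP = [-48.5000 16.5000; -85.0000 28.5000]
S = R + BᵀPB = [2 0; 0 1/2] + [130.0000 227.0000; 227.0000 397.0000] = [132.0000 227.0000; 227.0000 397.5000]
BᵀPA = [-202.2500 -97.5000; -354.2500 -170.2500]
K = S⁻¹·BᵀPA = [0.0217 -0.1164; -0.9036 -0.3618]
A−BK = [0.4291 -0.1801; 1.2638 -0.5436]
AᵀP(A−BK) = [0.8556 -0.0325; -0.0325 0.1745]
P' = Q + AᵀP(A−BK) = [5.8556 -4.0325; -4.0325 4.1745]
tr(P') = 10.0301

0.0217 -0.1164 -0.9036 -0.3618


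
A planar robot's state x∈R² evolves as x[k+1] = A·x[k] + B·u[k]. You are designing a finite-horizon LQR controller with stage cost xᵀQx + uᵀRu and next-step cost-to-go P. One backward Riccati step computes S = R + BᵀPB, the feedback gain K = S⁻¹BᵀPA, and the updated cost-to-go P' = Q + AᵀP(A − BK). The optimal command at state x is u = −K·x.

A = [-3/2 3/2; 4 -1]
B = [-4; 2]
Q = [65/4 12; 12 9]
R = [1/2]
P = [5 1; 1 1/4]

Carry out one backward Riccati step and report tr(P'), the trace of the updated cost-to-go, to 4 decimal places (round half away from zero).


25.9885

BᵀP = [-18.0000 -3.5000]
S = R + BᵀPB = [1/2] + [65.0000] = [65.5000]
BᵀPA = [13.0000 -23.5000]
K = S⁻¹·BᵀPA = [0.1985 -0.3588]
A−BK = [-0.7061 0.0649; 3.6031 -0.2824]
AᵀP(A−BK) = [0.6698 -0.0859; -0.0859 0.0687]
P' = Q + AᵀP(A−BK) = [16.9198 11.9141; 11.9141 9.0687]
tr(P') = 25.9885


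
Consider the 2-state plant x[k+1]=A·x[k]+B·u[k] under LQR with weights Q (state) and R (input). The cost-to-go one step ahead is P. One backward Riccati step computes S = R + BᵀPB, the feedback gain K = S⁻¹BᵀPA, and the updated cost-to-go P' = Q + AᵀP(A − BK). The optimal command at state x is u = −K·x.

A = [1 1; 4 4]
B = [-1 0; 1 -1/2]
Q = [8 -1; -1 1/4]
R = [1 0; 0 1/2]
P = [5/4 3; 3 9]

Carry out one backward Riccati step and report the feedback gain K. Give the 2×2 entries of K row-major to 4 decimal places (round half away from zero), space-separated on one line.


2.2644 2.2644 -4.6207 -4.6207

BᵀP = [1.7500 6.0000; -1.5000 -4.5000]
S = R + BᵀPB = [1 0; 0 1/2] + [4.2500 -3.0000; -3.0000 2.2500] = [5.2500 -3.0000; -3.0000 2.7500]
BᵀPA = [25.7500 25.7500; -19.5000 -19.5000]
K = S⁻¹·BᵀPA = [2.2644 2.2644; -4.6207 -4.6207]
A−BK = [3.2644 3.2644; -0.5747 -0.5747]
AᵀP(A−BK) = [20.8391 20.8391; 20.8391 20.8391]
P' = Q + AᵀP(A−BK) = [28.8391 19.8391; 19.8391 21.0891]
tr(P') = 49.9282


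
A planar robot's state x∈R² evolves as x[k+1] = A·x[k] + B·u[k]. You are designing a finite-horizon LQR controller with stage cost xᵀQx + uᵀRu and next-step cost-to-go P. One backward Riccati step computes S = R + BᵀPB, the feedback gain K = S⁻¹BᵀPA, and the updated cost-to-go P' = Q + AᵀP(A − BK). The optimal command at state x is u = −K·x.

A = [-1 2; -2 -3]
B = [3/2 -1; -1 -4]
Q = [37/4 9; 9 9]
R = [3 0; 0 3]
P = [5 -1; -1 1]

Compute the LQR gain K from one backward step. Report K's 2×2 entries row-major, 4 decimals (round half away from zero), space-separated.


BᵀP = [8.5000 -2.5000; -1.0000 -3.0000]
S = R + BᵀPB = [3 0; 0 3] + [15.2500 1.5000; 1.5000 13.0000] = [18.2500 1.5000; 1.5000 16.0000]
BᵀPA = [-3.5000 24.5000; 7.0000 7.0000]
K = S⁻¹·BᵀPA = [-0.2295 1.3167; 0.4590 0.3141]
A−BK = [-0.1967 0.3391; -0.3934 -0.4271]
AᵀP(A−BK) = [0.9836 -0.5902; -0.5902 6.5436]
P' = Q + AᵀP(A−BK) = [10.2336 8.4098; 8.4098 15.5436]
tr(P') = 25.7772

-0.2295 1.3167 0.4590 0.3141
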